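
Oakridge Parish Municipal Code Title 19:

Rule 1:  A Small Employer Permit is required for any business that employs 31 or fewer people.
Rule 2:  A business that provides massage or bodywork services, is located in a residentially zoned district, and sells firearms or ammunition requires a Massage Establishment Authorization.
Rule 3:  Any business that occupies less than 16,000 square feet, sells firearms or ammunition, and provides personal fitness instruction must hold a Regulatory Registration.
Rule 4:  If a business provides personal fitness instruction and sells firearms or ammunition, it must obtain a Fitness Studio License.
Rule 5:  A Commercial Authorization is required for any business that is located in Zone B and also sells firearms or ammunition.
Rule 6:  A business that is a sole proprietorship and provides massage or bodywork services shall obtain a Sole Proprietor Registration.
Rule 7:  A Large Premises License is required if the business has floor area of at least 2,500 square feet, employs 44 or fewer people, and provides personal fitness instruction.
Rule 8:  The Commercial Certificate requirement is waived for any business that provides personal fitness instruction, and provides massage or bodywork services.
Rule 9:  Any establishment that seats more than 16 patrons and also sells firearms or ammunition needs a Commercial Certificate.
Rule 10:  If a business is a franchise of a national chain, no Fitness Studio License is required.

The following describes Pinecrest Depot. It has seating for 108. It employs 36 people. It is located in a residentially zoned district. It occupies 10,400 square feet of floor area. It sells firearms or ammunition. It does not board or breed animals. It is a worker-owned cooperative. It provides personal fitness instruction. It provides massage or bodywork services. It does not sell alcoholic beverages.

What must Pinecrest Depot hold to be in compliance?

Rule 1: employees 36 > 31 → Small Employer Permit not required.
Rule 2: provides massage or bodywork services; is located in a residentially zoned district; sells firearms or ammunition → Massage Establishment Authorization required.
Rule 3: floor area 10,400 square feet < 16,000 square feet; sells firearms or ammunition; provides personal fitness instruction → Regulatory Registration required.
Rule 4: provides personal fitness instruction; sells firearms or ammunition → Fitness Studio License required.
Rule 5: is located in a residentially zoned district (not: is located in Zone B); sells firearms or ammunition → Commercial Authorization not required.
Rule 6: is a worker-owned cooperative (not: is a sole proprietorship); provides massage or bodywork services → Sole Proprietor Registration not required.
Rule 7: floor area 10,400 square feet ≥ 2,500 square feet; employees 36 ≤ 44; provides personal fitness instruction → Large Premises License required.
Rule 8: provides personal fitness instruction; provides massage or bodywork services → exempt from Commercial Certificate.
Rule 9: seating 108 > 16; sells firearms or ammunition → Commercial Certificate required.
Rule 10: is a worker-owned cooperative (not: is a franchise of a national chain) → Fitness Studio License exemption does not apply.

Fitness Studio License, Large Premises License, Massage Establishment Authorization, Regulatory Registration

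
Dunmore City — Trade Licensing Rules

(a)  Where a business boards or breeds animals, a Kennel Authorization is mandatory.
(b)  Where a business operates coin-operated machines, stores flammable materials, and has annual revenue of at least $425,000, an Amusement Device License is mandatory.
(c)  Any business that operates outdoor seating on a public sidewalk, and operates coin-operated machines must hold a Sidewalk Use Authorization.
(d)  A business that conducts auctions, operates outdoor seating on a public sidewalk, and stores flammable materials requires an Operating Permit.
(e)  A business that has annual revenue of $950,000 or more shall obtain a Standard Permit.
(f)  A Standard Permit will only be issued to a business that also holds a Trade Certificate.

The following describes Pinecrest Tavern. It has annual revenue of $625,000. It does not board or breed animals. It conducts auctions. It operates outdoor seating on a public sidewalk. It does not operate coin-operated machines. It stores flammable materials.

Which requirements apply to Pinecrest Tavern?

(a) does not board or breed animals → Kennel Authorization not required.
(b) does not operate coin-operated machines; stores flammable materials; revenue $625,000 ≥ $425,000 → Amusement Device License not required.
(c) operates outdoor seating on a public sidewalk; does not operate coin-operated machines → Sidewalk Use Authorization not required.
(d) conducts auctions; operates outdoor seating on a public sidewalk; stores flammable materials → Operating Permit required.
(e) revenue $625,000 < $950,000 → Standard Permit not required.
(f) Standard Permit is not required → no effect.

Operating Permit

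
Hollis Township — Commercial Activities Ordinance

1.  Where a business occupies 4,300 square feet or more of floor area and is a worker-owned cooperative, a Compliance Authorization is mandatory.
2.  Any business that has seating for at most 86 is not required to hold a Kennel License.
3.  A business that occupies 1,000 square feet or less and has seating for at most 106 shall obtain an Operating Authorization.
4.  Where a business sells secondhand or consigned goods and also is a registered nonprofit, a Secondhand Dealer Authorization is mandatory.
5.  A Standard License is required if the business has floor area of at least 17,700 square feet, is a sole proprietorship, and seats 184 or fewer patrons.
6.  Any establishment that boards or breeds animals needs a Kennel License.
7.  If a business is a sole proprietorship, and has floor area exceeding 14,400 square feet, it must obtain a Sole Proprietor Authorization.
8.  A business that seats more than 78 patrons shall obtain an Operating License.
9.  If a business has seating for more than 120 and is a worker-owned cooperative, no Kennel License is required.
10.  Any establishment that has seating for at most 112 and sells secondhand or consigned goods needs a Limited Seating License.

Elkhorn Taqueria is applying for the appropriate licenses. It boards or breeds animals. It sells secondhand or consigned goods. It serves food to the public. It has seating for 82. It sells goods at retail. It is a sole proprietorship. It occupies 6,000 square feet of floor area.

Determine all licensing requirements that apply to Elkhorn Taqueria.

1. floor area 6,000 square feet ≥ 4,300 square feet; is a sole proprietorship (not: is a worker-owned cooperative) → Compliance Authorization not required.
2. seating 82 ≤ 86 → exempt from Kennel License.
3. floor area 6,000 square feet > 1,000 square feet; seating 82 ≤ 106 → Operating Authorization not required.
4. sells secondhand or consigned goods; is a sole proprietorship (not: is a registered nonprofit) → Secondhand Dealer Authorization not required.
5. floor area 6,000 square feet < 17,700 square feet; is a sole proprietorship; seating 82 ≤ 184 → Standard License not required.
6. boards or breeds animals → Kennel License required.
7. is a sole proprietorship; floor area 6,000 square feet ≤ 14,400 square feet → Sole Proprietor Authorization not required.
8. seating 82 > 78 → Operating License required.
9. seating 82 ≤ 120; is a sole proprietorship (not: is a worker-owned cooperative) → Kennel License exemption does not apply.
10. seating 82 ≤ 112; sells secondhand or consigned goods → Limited Seating License required.

Limited Seating License, Operating License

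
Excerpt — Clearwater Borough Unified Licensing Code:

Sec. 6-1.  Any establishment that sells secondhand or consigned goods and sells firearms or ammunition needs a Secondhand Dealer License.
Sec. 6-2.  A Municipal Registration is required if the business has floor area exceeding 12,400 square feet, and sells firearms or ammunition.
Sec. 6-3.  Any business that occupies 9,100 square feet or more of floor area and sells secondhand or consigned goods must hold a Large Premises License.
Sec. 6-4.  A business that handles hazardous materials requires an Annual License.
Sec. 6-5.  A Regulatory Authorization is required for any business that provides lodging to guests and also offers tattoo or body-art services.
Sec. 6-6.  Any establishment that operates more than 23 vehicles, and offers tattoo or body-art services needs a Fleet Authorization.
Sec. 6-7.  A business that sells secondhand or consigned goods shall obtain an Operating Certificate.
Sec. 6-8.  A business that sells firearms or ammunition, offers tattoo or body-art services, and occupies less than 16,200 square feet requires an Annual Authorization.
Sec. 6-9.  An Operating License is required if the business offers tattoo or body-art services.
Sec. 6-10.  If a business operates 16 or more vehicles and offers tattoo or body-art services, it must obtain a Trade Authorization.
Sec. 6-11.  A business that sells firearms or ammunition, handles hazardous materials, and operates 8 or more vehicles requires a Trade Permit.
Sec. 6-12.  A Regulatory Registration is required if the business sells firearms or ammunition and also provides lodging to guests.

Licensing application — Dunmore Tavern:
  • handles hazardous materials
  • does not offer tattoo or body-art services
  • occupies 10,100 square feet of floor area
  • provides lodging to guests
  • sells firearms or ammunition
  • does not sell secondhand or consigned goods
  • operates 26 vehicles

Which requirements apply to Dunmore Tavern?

Annual License, Regulatory Registration, Trade Permit

Sec. 6-1. does not sell secondhand or consigned goods; sells firearms or ammunition → Secondhand Dealer License not required.
Sec. 6-2. floor area 10,100 square feet ≤ 12,400 square feet; sells firearms or ammunition → Municipal Registration not required.
Sec. 6-3. floor area 10,100 square feet ≥ 9,100 square feet; does not sell secondhand or consigned goods → Large Premises License not required.
Sec. 6-4. handles hazardous materials → Annual License required.
Sec. 6-5. provides lodging to guests; does not offer tattoo or body-art services → Regulatory Authorization not required.
Sec. 6-6. vehicles 26 > 23; does not offer tattoo or body-art services → Fleet Authorization not required.
Sec. 6-7. does not sell secondhand or consigned goods → Operating Certificate not required.
Sec. 6-8. sells firearms or ammunition; does not offer tattoo or body-art services; floor area 10,100 square feet < 16,200 square feet → Annual Authorization not required.
Sec. 6-9. does not offer tattoo or body-art services → Operating License not required.
Sec. 6-10. vehicles 26 ≥ 16; does not offer tattoo or body-art services → Trade Authorization not required.
Sec. 6-11. sells firearms or ammunition; handles hazardous materials; vehicles 26 ≥ 8 → Trade Permit required.
Sec. 6-12. sells firearms or ammunition; provides lodging to guests → Regulatory Registration required.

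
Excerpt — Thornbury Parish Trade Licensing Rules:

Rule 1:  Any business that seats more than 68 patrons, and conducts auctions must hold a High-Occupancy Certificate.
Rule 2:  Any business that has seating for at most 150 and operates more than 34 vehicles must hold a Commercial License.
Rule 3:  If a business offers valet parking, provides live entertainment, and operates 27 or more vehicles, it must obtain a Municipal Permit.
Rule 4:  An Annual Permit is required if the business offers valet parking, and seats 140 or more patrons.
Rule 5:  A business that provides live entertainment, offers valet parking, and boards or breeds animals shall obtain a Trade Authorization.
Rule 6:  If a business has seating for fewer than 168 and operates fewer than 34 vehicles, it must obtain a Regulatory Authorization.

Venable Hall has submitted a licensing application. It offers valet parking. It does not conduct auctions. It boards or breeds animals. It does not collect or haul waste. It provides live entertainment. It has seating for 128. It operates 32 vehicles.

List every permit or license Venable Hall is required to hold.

Rule 1: seating 128 > 68; does not conduct auctions → High-Occupancy Certificate not required.
Rule 2: seating 128 ≤ 150; vehicles 32 ≤ 34 → Commercial License not required.
Rule 3: offers valet parking; provides live entertainment; vehicles 32 ≥ 27 → Municipal Permit required.
Rule 4: offers valet parking; seating 128 < 140 → Annual Permit not required.
Rule 5: provides live entertainment; offers valet parking; boards or breeds animals → Trade Authorization required.
Rule 6: seating 128 < 168; vehicles 32 < 34 → Regulatory Authorization required.

Municipal Permit, Regulatory Authorization, Trade Authorization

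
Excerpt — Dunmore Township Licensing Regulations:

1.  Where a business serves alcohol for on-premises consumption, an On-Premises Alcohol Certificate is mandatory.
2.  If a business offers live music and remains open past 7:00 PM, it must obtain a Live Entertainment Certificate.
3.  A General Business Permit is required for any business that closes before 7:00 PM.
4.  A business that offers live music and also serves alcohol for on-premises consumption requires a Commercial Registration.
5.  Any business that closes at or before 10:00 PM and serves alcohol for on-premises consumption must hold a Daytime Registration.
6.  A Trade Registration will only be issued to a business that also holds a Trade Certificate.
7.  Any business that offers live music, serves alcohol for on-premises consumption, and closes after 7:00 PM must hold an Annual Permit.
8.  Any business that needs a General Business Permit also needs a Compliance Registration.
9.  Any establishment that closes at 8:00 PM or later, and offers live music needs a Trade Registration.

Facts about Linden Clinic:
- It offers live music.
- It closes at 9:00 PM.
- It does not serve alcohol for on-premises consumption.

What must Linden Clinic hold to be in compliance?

1. does not serve alcohol for on-premises consumption → On-Premises Alcohol Certificate not required.
2. offers live music; closes 9:00 PM, after 7:00 PM → Live Entertainment Certificate required.
3. closes 9:00 PM, after 7:00 PM → General Business Permit not required.
4. offers live music; does not serve alcohol for on-premises consumption → Commercial Registration not required.
5. closes 9:00 PM, at/before 10:00 PM; does not serve alcohol for on-premises consumption → Daytime Registration not required.
6. Trade Registration is required → Trade Certificate also required.
7. offers live music; does not serve alcohol for on-premises consumption; closes 9:00 PM, after 7:00 PM → Annual Permit not required.
8. General Business Permit is not required → no effect.
9. closes 9:00 PM, after 8:00 PM; offers live music → Trade Registration required.

Live Entertainment Certificate, Trade Certificate, Trade Registration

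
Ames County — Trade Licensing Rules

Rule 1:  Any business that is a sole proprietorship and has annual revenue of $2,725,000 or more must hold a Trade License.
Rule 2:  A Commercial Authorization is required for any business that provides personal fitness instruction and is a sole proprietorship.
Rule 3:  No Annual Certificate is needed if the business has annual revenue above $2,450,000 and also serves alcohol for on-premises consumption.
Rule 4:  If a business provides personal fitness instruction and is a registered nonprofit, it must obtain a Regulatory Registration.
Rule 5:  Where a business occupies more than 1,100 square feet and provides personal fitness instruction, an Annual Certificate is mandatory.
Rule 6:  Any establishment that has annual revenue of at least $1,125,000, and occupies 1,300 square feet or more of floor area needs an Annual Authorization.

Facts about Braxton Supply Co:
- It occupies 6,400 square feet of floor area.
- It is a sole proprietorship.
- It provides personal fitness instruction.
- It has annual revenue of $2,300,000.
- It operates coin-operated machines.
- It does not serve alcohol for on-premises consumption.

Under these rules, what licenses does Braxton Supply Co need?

Rule 1: is a sole proprietorship; revenue $2,300,000 < $2,725,000 → Trade License not required.
Rule 2: provides personal fitness instruction; is a sole proprietorship → Commercial Authorization required.
Rule 3: revenue $2,300,000 ≤ $2,450,000; does not serve alcohol for on-premises consumption → Annual Certificate exemption does not apply.
Rule 4: provides personal fitness instruction; is a sole proprietorship (not: is a registered nonprofit) → Regulatory Registration not required.
Rule 5: floor area 6,400 square feet > 1,100 square feet; provides personal fitness instruction → Annual Certificate required.
Rule 6: revenue $2,300,000 ≥ $1,125,000; floor area 6,400 square feet ≥ 1,300 square feet → Annual Authorization required.

Annual Authorization, Annual Certificate, Commercial Authorization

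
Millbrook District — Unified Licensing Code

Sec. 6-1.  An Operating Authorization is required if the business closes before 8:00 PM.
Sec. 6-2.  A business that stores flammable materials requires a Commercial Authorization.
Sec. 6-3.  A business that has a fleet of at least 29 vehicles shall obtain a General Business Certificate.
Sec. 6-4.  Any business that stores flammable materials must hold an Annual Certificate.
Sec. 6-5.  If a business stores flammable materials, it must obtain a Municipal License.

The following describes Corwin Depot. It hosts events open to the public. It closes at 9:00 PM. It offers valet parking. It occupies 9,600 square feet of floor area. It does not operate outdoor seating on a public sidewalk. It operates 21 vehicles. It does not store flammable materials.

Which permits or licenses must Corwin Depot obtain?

None

Sec. 6-1. closes 9:00 PM, after 8:00 PM → Operating Authorization not required.
Sec. 6-2. does not store flammable materials → Commercial Authorization not required.
Sec. 6-3. vehicles 21 < 29 → General Business Certificate not required.
Sec. 6-4. does not store flammable materials → Annual Certificate not required.
Sec. 6-5. does not store flammable materials → Municipal License not required.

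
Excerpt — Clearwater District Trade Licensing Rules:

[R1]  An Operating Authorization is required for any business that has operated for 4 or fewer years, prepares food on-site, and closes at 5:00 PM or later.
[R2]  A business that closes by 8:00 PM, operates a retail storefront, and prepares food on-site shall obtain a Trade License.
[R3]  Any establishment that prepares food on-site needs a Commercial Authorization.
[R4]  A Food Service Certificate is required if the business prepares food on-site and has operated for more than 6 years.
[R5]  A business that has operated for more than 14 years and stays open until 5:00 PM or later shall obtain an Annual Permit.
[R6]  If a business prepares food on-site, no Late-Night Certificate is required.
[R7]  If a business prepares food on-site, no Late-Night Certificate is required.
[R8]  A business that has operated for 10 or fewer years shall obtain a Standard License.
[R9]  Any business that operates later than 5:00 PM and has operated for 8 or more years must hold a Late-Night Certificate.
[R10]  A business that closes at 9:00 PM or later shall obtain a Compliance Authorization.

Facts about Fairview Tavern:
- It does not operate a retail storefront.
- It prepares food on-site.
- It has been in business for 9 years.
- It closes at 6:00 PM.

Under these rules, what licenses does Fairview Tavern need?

[R1] years in business 9 > 4; prepares food on-site; closes 6:00 PM, after 5:00 PM → Operating Authorization not required.
[R2] closes 6:00 PM, at/before 8:00 PM; does not operate a retail storefront; prepares food on-site → Trade License not required.
[R3] prepares food on-site → Commercial Authorization required.
[R4] prepares food on-site; years in business 9 > 6 → Food Service Certificate required.
[R5] years in business 9 ≤ 14; closes 6:00 PM, after 5:00 PM → Annual Permit not required.
[R6] prepares food on-site → exempt from Late-Night Certificate.
[R7] prepares food on-site → exempt from Late-Night Certificate.
[R8] years in business 9 ≤ 10 → Standard License required.
[R9] closes 6:00 PM, after 5:00 PM; years in business 9 ≥ 8 → Late-Night Certificate required.
[R10] closes 6:00 PM, at/before 9:00 PM → Compliance Authorization not required.

Commercial Authorization, Food Service Certificate, Standard License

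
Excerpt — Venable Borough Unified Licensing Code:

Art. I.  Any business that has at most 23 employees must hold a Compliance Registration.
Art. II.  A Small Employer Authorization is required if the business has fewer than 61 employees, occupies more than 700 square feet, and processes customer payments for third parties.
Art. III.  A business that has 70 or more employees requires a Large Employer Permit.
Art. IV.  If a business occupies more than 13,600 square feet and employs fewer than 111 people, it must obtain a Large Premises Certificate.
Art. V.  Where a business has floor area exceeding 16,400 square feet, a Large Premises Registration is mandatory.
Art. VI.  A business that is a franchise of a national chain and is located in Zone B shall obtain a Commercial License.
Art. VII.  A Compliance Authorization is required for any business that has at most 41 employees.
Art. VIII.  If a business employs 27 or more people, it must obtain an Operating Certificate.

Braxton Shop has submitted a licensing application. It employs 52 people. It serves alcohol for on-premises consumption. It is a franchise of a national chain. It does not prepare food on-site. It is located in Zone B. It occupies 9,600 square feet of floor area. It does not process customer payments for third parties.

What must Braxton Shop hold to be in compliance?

Commercial License, Operating Certificate

Art. I. employees 52 > 23 → Compliance Registration not required.
Art. II. employees 52 < 61; floor area 9,600 square feet > 700 square feet; does not process customer payments for third parties → Small Employer Authorization not required.
Art. III. employees 52 < 70 → Large Employer Permit not required.
Art. IV. floor area 9,600 square feet ≤ 13,600 square feet; employees 52 < 111 → Large Premises Certificate not required.
Art. V. floor area 9,600 square feet ≤ 16,400 square feet → Large Premises Registration not required.
Art. VI. is a franchise of a national chain; is located in Zone B → Commercial License required.
Art. VII. employees 52 > 41 → Compliance Authorization not required.
Art. VIII. employees 52 ≥ 27 → Operating Certificate required.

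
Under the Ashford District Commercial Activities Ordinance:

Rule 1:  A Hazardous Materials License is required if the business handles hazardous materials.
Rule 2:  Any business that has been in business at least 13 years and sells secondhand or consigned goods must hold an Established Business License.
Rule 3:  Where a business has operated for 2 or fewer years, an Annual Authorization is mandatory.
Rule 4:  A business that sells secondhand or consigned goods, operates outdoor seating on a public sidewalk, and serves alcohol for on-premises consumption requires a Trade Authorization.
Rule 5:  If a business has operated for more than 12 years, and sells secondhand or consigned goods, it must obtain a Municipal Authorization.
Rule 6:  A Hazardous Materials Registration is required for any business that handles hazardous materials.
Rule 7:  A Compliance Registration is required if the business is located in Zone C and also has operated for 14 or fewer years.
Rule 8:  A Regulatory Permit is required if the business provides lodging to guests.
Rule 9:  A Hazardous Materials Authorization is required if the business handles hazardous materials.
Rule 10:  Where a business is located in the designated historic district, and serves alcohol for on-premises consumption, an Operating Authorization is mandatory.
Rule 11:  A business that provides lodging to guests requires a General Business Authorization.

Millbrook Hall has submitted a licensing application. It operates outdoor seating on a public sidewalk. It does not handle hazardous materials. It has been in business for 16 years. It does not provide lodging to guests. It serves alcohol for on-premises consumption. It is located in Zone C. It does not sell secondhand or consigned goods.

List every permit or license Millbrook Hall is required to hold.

Rule 1: does not handle hazardous materials → Hazardous Materials License not required.
Rule 2: years in business 16 ≥ 13; does not sell secondhand or consigned goods → Established Business License not required.
Rule 3: years in business 16 > 2 → Annual Authorization not required.
Rule 4: does not sell secondhand or consigned goods; operates outdoor seating on a public sidewalk; serves alcohol for on-premises consumption → Trade Authorization not required.
Rule 5: years in business 16 > 12; does not sell secondhand or consigned goods → Municipal Authorization not required.
Rule 6: does not handle hazardous materials → Hazardous Materials Registration not required.
Rule 7: is located in Zone C; years in business 16 > 14 → Compliance Registration not required.
Rule 8: does not provide lodging to guests → Regulatory Permit not required.
Rule 9: does not handle hazardous materials → Hazardous Materials Authorization not required.
Rule 10: is located in Zone C (not: is located in the designated historic district); serves alcohol for on-premises consumption → Operating Authorization not required.
Rule 11: does not provide lodging to guests → General Business Authorization not required.

None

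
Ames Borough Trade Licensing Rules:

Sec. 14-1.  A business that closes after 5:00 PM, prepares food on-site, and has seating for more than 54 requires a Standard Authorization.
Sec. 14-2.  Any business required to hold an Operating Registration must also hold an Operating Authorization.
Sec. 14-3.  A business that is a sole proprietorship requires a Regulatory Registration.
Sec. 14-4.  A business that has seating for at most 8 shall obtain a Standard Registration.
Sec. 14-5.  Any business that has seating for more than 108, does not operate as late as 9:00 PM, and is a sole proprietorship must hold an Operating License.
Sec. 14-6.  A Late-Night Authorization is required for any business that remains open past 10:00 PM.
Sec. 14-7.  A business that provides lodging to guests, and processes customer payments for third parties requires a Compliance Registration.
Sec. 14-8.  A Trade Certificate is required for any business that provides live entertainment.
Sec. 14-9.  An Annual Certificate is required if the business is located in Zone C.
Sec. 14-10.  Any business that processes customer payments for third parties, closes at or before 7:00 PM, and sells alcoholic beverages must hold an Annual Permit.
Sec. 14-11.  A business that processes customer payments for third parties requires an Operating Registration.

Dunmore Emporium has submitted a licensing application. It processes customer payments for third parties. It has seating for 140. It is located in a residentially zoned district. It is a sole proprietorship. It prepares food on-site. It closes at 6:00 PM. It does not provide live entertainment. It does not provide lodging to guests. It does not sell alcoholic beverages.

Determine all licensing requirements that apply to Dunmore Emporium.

Sec. 14-1. closes 6:00 PM, after 5:00 PM; prepares food on-site; seating 140 > 54 → Standard Authorization required.
Sec. 14-2. Operating Registration is required → Operating Authorization also required.
Sec. 14-3. is a sole proprietorship → Regulatory Registration required.
Sec. 14-4. seating 140 > 8 → Standard Registration not required.
Sec. 14-5. seating 140 > 108; closes 6:00 PM, at/before 9:00 PM; is a sole proprietorship → Operating License required.
Sec. 14-6. closes 6:00 PM, at/before 10:00 PM → Late-Night Authorization not required.
Sec. 14-7. does not provide lodging to guests; processes customer payments for third parties → Compliance Registration not required.
Sec. 14-8. does not provide live entertainment → Trade Certificate not required.
Sec. 14-9. is located in a residentially zoned district (not: is located in Zone C) → Annual Certificate not required.
Sec. 14-10. processes customer payments for third parties; closes 6:00 PM, at/before 7:00 PM; does not sell alcoholic beverages → Annual Permit not required.
Sec. 14-11. processes customer payments for third parties → Operating Registration required.

Operating Authorization, Operating License, Operating Registration, Regulatory Registration, Standard Authorization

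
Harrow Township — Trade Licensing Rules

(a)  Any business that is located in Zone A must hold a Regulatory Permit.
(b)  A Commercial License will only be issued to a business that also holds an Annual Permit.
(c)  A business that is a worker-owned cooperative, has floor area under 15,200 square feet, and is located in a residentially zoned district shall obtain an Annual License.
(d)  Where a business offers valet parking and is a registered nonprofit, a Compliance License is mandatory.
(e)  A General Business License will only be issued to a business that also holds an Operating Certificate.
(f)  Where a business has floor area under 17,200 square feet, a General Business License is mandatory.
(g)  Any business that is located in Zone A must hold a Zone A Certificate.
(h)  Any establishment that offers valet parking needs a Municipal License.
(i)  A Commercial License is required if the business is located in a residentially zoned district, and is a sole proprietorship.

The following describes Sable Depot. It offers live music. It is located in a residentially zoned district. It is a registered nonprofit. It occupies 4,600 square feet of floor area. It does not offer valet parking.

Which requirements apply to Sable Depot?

General Business License, Operating Certificate

(a) is located in a residentially zoned district (not: is located in Zone A) → Regulatory Permit not required.
(b) Commercial License is not required → no effect.
(c) is a registered nonprofit (not: is a worker-owned cooperative); floor area 4,600 square feet < 15,200 square feet; is located in a residentially zoned district → Annual License not required.
(d) does not offer valet parking; is a registered nonprofit → Compliance License not required.
(e) General Business License is required → Operating Certificate also required.
(f) floor area 4,600 square feet < 17,200 square feet → General Business License required.
(g) is located in a residentially zoned district (not: is located in Zone A) → Zone A Certificate not required.
(h) does not offer valet parking → Municipal License not required.
(i) is located in a residentially zoned district; is a registered nonprofit (not: is a sole proprietorship) → Commercial License not required.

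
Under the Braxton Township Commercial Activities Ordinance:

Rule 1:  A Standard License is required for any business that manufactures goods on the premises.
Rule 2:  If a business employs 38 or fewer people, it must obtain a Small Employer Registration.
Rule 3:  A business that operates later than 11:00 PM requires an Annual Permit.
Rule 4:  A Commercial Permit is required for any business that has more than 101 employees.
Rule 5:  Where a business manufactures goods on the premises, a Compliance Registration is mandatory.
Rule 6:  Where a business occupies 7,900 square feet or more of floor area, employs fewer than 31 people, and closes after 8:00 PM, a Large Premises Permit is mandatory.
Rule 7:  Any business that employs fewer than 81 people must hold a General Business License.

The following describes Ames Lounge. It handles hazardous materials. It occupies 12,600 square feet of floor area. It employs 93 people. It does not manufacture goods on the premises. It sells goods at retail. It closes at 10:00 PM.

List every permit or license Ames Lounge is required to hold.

None

Rule 1: does not manufacture goods on the premises → Standard License not required.
Rule 2: employees 93 > 38 → Small Employer Registration not required.
Rule 3: closes 10:00 PM, at/before 11:00 PM → Annual Permit not required.
Rule 4: employees 93 ≤ 101 → Commercial Permit not required.
Rule 5: does not manufacture goods on the premises → Compliance Registration not required.
Rule 6: floor area 12,600 square feet ≥ 7,900 square feet; employees 93 ≥ 31; closes 10:00 PM, after 8:00 PM → Large Premises Permit not required.
Rule 7: employees 93 ≥ 81 → General Business License not required.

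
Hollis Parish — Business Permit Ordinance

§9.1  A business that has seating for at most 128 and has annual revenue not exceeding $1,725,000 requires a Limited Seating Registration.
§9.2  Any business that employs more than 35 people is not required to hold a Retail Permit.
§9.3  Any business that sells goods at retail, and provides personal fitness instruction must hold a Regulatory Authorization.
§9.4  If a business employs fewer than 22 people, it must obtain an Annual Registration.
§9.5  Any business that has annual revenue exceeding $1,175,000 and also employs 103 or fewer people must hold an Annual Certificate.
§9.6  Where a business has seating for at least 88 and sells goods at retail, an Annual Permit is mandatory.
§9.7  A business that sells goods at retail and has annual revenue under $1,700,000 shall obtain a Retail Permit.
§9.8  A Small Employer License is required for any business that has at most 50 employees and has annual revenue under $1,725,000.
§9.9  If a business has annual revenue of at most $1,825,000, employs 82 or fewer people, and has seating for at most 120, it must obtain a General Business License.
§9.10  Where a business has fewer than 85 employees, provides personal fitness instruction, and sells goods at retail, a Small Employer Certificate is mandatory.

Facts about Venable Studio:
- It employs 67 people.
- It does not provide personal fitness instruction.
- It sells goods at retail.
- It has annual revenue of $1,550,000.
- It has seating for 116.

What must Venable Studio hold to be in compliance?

§9.1 seating 116 ≤ 128; revenue $1,550,000 ≤ $1,725,000 → Limited Seating Registration required.
§9.2 employees 67 > 35 → exempt from Retail Permit.
§9.3 sells goods at retail; does not provide personal fitness instruction → Regulatory Authorization not required.
§9.4 employees 67 ≥ 22 → Annual Registration not required.
§9.5 revenue $1,550,000 > $1,175,000; employees 67 ≤ 103 → Annual Certificate required.
§9.6 seating 116 ≥ 88; sells goods at retail → Annual Permit required.
§9.7 sells goods at retail; revenue $1,550,000 < $1,700,000 → Retail Permit required.
§9.8 employees 67 > 50; revenue $1,550,000 < $1,725,000 → Small Employer License not required.
§9.9 revenue $1,550,000 ≤ $1,825,000; employees 67 ≤ 82; seating 116 ≤ 120 → General Business License required.
§9.10 employees 67 < 85; does not provide personal fitness instruction; sells goods at retail → Small Employer Certificate not required.

Annual Certificate, Annual Permit, General Business License, Limited Seating Registration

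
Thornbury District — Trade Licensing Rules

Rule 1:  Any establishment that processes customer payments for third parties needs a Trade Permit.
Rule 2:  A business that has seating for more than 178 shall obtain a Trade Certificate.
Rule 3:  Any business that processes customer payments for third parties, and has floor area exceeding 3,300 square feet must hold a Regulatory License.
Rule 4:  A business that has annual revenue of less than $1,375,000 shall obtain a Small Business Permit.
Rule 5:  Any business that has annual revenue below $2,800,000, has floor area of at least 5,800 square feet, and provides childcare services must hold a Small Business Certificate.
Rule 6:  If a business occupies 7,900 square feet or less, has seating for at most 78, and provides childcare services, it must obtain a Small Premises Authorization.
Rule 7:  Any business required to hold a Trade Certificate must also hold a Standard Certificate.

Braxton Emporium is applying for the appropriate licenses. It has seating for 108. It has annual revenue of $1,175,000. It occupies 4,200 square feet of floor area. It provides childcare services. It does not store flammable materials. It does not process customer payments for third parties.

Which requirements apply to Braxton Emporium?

Rule 1: does not process customer payments for third parties → Trade Permit not required.
Rule 2: seating 108 ≤ 178 → Trade Certificate not required.
Rule 3: does not process customer payments for third parties; floor area 4,200 square feet > 3,300 square feet → Regulatory License not required.
Rule 4: revenue $1,175,000 < $1,375,000 → Small Business Permit required.
Rule 5: revenue $1,175,000 < $2,800,000; floor area 4,200 square feet < 5,800 square feet; provides childcare services → Small Business Certificate not required.
Rule 6: floor area 4,200 square feet ≤ 7,900 square feet; seating 108 > 78; provides childcare services → Small Premises Authorization not required.
Rule 7: Trade Certificate is not required → no effect.

Small Business Permit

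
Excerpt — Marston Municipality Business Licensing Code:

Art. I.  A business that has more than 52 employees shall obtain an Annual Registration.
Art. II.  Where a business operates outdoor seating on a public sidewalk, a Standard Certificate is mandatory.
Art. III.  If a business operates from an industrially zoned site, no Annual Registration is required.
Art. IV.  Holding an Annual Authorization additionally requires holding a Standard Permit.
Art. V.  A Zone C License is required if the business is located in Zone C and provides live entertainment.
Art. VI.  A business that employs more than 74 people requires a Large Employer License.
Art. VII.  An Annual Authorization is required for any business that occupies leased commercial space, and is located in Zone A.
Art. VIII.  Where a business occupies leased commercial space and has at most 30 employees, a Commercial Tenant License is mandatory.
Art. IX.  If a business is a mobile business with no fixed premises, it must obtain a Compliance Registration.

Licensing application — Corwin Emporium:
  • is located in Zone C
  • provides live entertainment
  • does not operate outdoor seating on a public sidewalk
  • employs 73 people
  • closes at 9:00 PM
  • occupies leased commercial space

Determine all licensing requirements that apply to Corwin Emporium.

Art. I. employees 73 > 52 → Annual Registration required.
Art. II. does not operate outdoor seating on a public sidewalk → Standard Certificate not required.
Art. III. occupies leased commercial space (not: operates from an industrially zoned site) → Annual Registration exemption does not apply.
Art. IV. Annual Authorization is not required → no effect.
Art. V. is located in Zone C; provides live entertainment → Zone C License required.
Art. VI. employees 73 ≤ 74 → Large Employer License not required.
Art. VII. occupies leased commercial space; is located in Zone C (not: is located in Zone A) → Annual Authorization not required.
Art. VIII. occupies leased commercial space; employees 73 > 30 → Commercial Tenant License not required.
Art. IX. occupies leased commercial space (not: is a mobile business with no fixed premises) → Compliance Registration not required.

Annual Registration, Zone C License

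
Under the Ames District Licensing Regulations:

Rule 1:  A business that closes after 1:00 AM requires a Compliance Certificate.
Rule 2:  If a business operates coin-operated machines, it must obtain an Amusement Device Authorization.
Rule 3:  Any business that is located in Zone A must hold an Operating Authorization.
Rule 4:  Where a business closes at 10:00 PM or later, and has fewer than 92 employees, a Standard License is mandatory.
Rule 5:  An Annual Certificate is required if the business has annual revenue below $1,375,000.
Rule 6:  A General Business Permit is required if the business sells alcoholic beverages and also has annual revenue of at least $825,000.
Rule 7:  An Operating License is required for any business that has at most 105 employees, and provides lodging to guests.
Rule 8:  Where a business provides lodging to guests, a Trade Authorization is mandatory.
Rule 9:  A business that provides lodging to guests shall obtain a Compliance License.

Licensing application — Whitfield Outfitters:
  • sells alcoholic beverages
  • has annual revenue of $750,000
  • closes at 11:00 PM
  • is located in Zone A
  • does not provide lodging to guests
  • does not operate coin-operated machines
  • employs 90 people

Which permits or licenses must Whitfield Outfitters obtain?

Rule 1: closes 11:00 PM, at/before 1:00 AM → Compliance Certificate not required.
Rule 2: does not operate coin-operated machines → Amusement Device Authorization not required.
Rule 3: is located in Zone A → Operating Authorization required.
Rule 4: closes 11:00 PM, after 10:00 PM; employees 90 < 92 → Standard License required.
Rule 5: revenue $750,000 < $1,375,000 → Annual Certificate required.
Rule 6: sells alcoholic beverages; revenue $750,000 < $825,000 → General Business Permit not required.
Rule 7: employees 90 ≤ 105; does not provide lodging to guests → Operating License not required.
Rule 8: does not provide lodging to guests → Trade Authorization not required.
Rule 9: does not provide lodging to guests → Compliance License not required.

Annual Certificate, Operating Authorization, Standard License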